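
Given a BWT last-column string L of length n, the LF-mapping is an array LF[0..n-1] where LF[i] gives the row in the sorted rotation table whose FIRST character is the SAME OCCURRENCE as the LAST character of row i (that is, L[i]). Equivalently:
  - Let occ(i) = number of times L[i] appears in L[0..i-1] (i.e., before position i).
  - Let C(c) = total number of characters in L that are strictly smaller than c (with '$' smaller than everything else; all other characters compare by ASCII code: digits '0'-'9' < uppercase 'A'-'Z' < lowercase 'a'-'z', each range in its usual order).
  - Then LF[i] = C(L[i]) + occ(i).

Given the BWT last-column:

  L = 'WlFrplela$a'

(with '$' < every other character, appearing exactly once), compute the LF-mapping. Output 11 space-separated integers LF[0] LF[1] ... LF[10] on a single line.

Answer: 2 6 1 10 9 7 5 8 3 0 4

Derivation:
Char counts: '$':1, 'F':1, 'W':1, 'a':2, 'e':1, 'l':3, 'p':1, 'r':1
C (first-col start): C('$')=0, C('F')=1, C('W')=2, C('a')=3, C('e')=5, C('l')=6, C('p')=9, C('r')=10
L[0]='W': occ=0, LF[0]=C('W')+0=2+0=2
L[1]='l': occ=0, LF[1]=C('l')+0=6+0=6
L[2]='F': occ=0, LF[2]=C('F')+0=1+0=1
L[3]='r': occ=0, LF[3]=C('r')+0=10+0=10
L[4]='p': occ=0, LF[4]=C('p')+0=9+0=9
L[5]='l': occ=1, LF[5]=C('l')+1=6+1=7
L[6]='e': occ=0, LF[6]=C('e')+0=5+0=5
L[7]='l': occ=2, LF[7]=C('l')+2=6+2=8
L[8]='a': occ=0, LF[8]=C('a')+0=3+0=3
L[9]='$': occ=0, LF[9]=C('$')+0=0+0=0
L[10]='a': occ=1, LF[10]=C('a')+1=3+1=4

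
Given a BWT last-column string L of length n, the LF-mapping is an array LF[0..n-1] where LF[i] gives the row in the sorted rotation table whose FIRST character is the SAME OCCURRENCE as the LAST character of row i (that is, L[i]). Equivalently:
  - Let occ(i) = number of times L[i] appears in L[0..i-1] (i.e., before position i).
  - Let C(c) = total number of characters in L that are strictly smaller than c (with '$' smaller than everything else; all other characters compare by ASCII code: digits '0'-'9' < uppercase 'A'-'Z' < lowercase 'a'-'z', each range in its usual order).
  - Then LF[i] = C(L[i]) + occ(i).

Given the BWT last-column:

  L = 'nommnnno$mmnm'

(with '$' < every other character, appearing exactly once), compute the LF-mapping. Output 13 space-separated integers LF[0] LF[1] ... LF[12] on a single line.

Answer: 6 11 1 2 7 8 9 12 0 3 4 10 5

Derivation:
Char counts: '$':1, 'm':5, 'n':5, 'o':2
C (first-col start): C('$')=0, C('m')=1, C('n')=6, C('o')=11
L[0]='n': occ=0, LF[0]=C('n')+0=6+0=6
L[1]='o': occ=0, LF[1]=C('o')+0=11+0=11
L[2]='m': occ=0, LF[2]=C('m')+0=1+0=1
L[3]='m': occ=1, LF[3]=C('m')+1=1+1=2
L[4]='n': occ=1, LF[4]=C('n')+1=6+1=7
L[5]='n': occ=2, LF[5]=C('n')+2=6+2=8
L[6]='n': occ=3, LF[6]=C('n')+3=6+3=9
L[7]='o': occ=1, LF[7]=C('o')+1=11+1=12
L[8]='$': occ=0, LF[8]=C('$')+0=0+0=0
L[9]='m': occ=2, LF[9]=C('m')+2=1+2=3
L[10]='m': occ=3, LF[10]=C('m')+3=1+3=4
L[11]='n': occ=4, LF[11]=C('n')+4=6+4=10
L[12]='m': occ=4, LF[12]=C('m')+4=1+4=5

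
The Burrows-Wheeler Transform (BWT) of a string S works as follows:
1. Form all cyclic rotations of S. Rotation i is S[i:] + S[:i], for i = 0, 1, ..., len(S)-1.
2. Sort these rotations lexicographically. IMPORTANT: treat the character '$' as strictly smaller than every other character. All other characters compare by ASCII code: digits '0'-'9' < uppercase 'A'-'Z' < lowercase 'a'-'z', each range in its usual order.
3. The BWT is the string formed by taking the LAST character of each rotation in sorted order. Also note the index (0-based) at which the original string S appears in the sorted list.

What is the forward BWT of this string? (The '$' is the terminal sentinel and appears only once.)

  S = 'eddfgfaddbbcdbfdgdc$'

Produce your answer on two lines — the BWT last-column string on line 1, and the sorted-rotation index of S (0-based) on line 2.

All 20 rotations (rotation i = S[i:]+S[:i]):
  rot[0] = eddfgfaddbbcdbfdgdc$
  rot[1] = ddfgfaddbbcdbfdgdc$e
  rot[2] = dfgfaddbbcdbfdgdc$ed
  rot[3] = fgfaddbbcdbfdgdc$edd
  rot[4] = gfaddbbcdbfdgdc$eddf
  rot[5] = faddbbcdbfdgdc$eddfg
  rot[6] = addbbcdbfdgdc$eddfgf
  rot[7] = ddbbcdbfdgdc$eddfgfa
  rot[8] = dbbcdbfdgdc$eddfgfad
  rot[9] = bbcdbfdgdc$eddfgfadd
  rot[10] = bcdbfdgdc$eddfgfaddb
  rot[11] = cdbfdgdc$eddfgfaddbb
  rot[12] = dbfdgdc$eddfgfaddbbc
  rot[13] = bfdgdc$eddfgfaddbbcd
  rot[14] = fdgdc$eddfgfaddbbcdb
  rot[15] = dgdc$eddfgfaddbbcdbf
  rot[16] = gdc$eddfgfaddbbcdbfd
  rot[17] = dc$eddfgfaddbbcdbfdg
  rot[18] = c$eddfgfaddbbcdbfdgd
  rot[19] = $eddfgfaddbbcdbfdgdc
Sorted (with $ < everything):
  sorted[0] = $eddfgfaddbbcdbfdgdc  (last char: 'c')
  sorted[1] = addbbcdbfdgdc$eddfgf  (last char: 'f')
  sorted[2] = bbcdbfdgdc$eddfgfadd  (last char: 'd')
  sorted[3] = bcdbfdgdc$eddfgfaddb  (last char: 'b')
  sorted[4] = bfdgdc$eddfgfaddbbcd  (last char: 'd')
  sorted[5] = c$eddfgfaddbbcdbfdgd  (last char: 'd')
  sorted[6] = cdbfdgdc$eddfgfaddbb  (last char: 'b')
  sorted[7] = dbbcdbfdgdc$eddfgfad  (last char: 'd')
  sorted[8] = dbfdgdc$eddfgfaddbbc  (last char: 'c')
  sorted[9] = dc$eddfgfaddbbcdbfdg  (last char: 'g')
  sorted[10] = ddbbcdbfdgdc$eddfgfa  (last char: 'a')
  sorted[11] = ddfgfaddbbcdbfdgdc$e  (last char: 'e')
  sorted[12] = dfgfaddbbcdbfdgdc$ed  (last char: 'd')
  sorted[13] = dgdc$eddfgfaddbbcdbf  (last char: 'f')
  sorted[14] = eddfgfaddbbcdbfdgdc$  (last char: '$')
  sorted[15] = faddbbcdbfdgdc$eddfg  (last char: 'g')
  sorted[16] = fdgdc$eddfgfaddbbcdb  (last char: 'b')
  sorted[17] = fgfaddbbcdbfdgdc$edd  (last char: 'd')
  sorted[18] = gdc$eddfgfaddbbcdbfd  (last char: 'd')
  sorted[19] = gfaddbbcdbfdgdc$eddf  (last char: 'f')
Last column: cfdbddbdcgaedf$gbddf
Original string S is at sorted index 14

Answer: cfdbddbdcgaedf$gbddf
14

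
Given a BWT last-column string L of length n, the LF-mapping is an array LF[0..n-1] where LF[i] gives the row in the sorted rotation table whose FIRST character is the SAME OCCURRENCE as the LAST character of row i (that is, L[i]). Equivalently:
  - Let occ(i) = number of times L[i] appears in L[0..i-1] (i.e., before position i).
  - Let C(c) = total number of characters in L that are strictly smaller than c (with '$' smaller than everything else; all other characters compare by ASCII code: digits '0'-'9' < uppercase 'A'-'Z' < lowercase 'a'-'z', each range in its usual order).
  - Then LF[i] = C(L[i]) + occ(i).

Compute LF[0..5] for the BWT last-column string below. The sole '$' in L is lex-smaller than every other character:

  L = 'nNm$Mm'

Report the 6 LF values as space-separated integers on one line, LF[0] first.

Answer: 5 2 3 0 1 4

Derivation:
Char counts: '$':1, 'M':1, 'N':1, 'm':2, 'n':1
C (first-col start): C('$')=0, C('M')=1, C('N')=2, C('m')=3, C('n')=5
L[0]='n': occ=0, LF[0]=C('n')+0=5+0=5
L[1]='N': occ=0, LF[1]=C('N')+0=2+0=2
L[2]='m': occ=0, LF[2]=C('m')+0=3+0=3
L[3]='$': occ=0, LF[3]=C('$')+0=0+0=0
L[4]='M': occ=0, LF[4]=C('M')+0=1+0=1
L[5]='m': occ=1, LF[5]=C('m')+1=3+1=4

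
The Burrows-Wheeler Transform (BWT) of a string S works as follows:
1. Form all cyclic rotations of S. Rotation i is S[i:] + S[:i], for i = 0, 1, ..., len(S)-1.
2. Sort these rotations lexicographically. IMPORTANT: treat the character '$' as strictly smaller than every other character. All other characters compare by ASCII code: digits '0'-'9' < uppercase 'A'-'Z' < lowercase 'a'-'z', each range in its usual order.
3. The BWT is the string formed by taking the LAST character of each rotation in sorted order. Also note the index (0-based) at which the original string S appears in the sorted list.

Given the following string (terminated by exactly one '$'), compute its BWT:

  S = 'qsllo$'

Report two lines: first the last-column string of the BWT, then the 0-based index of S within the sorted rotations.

All 6 rotations (rotation i = S[i:]+S[:i]):
  rot[0] = qsllo$
  rot[1] = sllo$q
  rot[2] = llo$qs
  rot[3] = lo$qsl
  rot[4] = o$qsll
  rot[5] = $qsllo
Sorted (with $ < everything):
  sorted[0] = $qsllo  (last char: 'o')
  sorted[1] = llo$qs  (last char: 's')
  sorted[2] = lo$qsl  (last char: 'l')
  sorted[3] = o$qsll  (last char: 'l')
  sorted[4] = qsllo$  (last char: '$')
  sorted[5] = sllo$q  (last char: 'q')
Last column: osll$q
Original string S is at sorted index 4

Answer: osll$q
4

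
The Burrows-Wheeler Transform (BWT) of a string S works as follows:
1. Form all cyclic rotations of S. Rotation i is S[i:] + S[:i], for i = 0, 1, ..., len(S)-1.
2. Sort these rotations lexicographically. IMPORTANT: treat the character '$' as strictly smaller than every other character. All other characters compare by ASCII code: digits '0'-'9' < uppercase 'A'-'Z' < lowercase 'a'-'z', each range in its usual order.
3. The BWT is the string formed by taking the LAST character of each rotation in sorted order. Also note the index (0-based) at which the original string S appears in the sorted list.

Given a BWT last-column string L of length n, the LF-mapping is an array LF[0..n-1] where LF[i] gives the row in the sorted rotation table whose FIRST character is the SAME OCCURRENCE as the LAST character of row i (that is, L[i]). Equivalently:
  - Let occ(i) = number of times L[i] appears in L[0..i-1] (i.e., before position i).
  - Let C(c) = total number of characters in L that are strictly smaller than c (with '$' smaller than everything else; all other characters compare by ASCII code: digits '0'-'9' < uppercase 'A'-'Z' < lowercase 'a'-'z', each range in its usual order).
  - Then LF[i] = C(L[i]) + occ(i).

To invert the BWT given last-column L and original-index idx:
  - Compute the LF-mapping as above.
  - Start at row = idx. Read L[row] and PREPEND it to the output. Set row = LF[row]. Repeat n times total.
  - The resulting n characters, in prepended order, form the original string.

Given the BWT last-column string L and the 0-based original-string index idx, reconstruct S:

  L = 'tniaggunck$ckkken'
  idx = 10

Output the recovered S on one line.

LF mapping: 15 12 7 1 5 6 16 13 2 8 0 3 9 10 11 4 14
Walk LF starting at row 10, prepending L[row]:
  step 1: row=10, L[10]='$', prepend. Next row=LF[10]=0
  step 2: row=0, L[0]='t', prepend. Next row=LF[0]=15
  step 3: row=15, L[15]='e', prepend. Next row=LF[15]=4
  step 4: row=4, L[4]='g', prepend. Next row=LF[4]=5
  step 5: row=5, L[5]='g', prepend. Next row=LF[5]=6
  step 6: row=6, L[6]='u', prepend. Next row=LF[6]=16
  step 7: row=16, L[16]='n', prepend. Next row=LF[16]=14
  step 8: row=14, L[14]='k', prepend. Next row=LF[14]=11
  step 9: row=11, L[11]='c', prepend. Next row=LF[11]=3
  step 10: row=3, L[3]='a', prepend. Next row=LF[3]=1
  step 11: row=1, L[1]='n', prepend. Next row=LF[1]=12
  step 12: row=12, L[12]='k', prepend. Next row=LF[12]=9
  step 13: row=9, L[9]='k', prepend. Next row=LF[9]=8
  step 14: row=8, L[8]='c', prepend. Next row=LF[8]=2
  step 15: row=2, L[2]='i', prepend. Next row=LF[2]=7
  step 16: row=7, L[7]='n', prepend. Next row=LF[7]=13
  step 17: row=13, L[13]='k', prepend. Next row=LF[13]=10
Reversed output: knickknacknugget$

Answer: knickknacknugget$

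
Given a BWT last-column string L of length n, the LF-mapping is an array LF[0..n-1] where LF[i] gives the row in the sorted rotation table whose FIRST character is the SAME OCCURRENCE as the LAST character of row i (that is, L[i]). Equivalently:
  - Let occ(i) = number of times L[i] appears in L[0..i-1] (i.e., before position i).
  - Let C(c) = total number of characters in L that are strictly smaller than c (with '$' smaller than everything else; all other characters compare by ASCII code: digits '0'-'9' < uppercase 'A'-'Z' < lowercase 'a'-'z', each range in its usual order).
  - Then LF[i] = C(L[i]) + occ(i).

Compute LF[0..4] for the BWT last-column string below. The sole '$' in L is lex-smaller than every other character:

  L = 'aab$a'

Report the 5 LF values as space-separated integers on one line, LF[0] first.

Char counts: '$':1, 'a':3, 'b':1
C (first-col start): C('$')=0, C('a')=1, C('b')=4
L[0]='a': occ=0, LF[0]=C('a')+0=1+0=1
L[1]='a': occ=1, LF[1]=C('a')+1=1+1=2
L[2]='b': occ=0, LF[2]=C('b')+0=4+0=4
L[3]='$': occ=0, LF[3]=C('$')+0=0+0=0
L[4]='a': occ=2, LF[4]=C('a')+2=1+2=3

Answer: 1 2 4 0 3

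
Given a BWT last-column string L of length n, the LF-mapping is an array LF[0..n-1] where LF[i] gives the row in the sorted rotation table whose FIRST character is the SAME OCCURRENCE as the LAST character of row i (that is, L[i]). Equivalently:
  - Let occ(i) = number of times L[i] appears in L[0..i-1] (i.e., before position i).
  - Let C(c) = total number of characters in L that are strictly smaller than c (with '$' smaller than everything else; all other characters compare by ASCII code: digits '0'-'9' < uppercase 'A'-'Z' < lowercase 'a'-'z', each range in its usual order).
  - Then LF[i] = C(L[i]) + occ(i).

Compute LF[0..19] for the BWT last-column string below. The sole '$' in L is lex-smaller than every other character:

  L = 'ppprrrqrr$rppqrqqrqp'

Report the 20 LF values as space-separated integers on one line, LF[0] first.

Char counts: '$':1, 'p':6, 'q':5, 'r':8
C (first-col start): C('$')=0, C('p')=1, C('q')=7, C('r')=12
L[0]='p': occ=0, LF[0]=C('p')+0=1+0=1
L[1]='p': occ=1, LF[1]=C('p')+1=1+1=2
L[2]='p': occ=2, LF[2]=C('p')+2=1+2=3
L[3]='r': occ=0, LF[3]=C('r')+0=12+0=12
L[4]='r': occ=1, LF[4]=C('r')+1=12+1=13
L[5]='r': occ=2, LF[5]=C('r')+2=12+2=14
L[6]='q': occ=0, LF[6]=C('q')+0=7+0=7
L[7]='r': occ=3, LF[7]=C('r')+3=12+3=15
L[8]='r': occ=4, LF[8]=C('r')+4=12+4=16
L[9]='$': occ=0, LF[9]=C('$')+0=0+0=0
L[10]='r': occ=5, LF[10]=C('r')+5=12+5=17
L[11]='p': occ=3, LF[11]=C('p')+3=1+3=4
L[12]='p': occ=4, LF[12]=C('p')+4=1+4=5
L[13]='q': occ=1, LF[13]=C('q')+1=7+1=8
L[14]='r': occ=6, LF[14]=C('r')+6=12+6=18
L[15]='q': occ=2, LF[15]=C('q')+2=7+2=9
L[16]='q': occ=3, LF[16]=C('q')+3=7+3=10
L[17]='r': occ=7, LF[17]=C('r')+7=12+7=19
L[18]='q': occ=4, LF[18]=C('q')+4=7+4=11
L[19]='p': occ=5, LF[19]=C('p')+5=1+5=6

Answer: 1 2 3 12 13 14 7 15 16 0 17 4 5 8 18 9 10 19 11 6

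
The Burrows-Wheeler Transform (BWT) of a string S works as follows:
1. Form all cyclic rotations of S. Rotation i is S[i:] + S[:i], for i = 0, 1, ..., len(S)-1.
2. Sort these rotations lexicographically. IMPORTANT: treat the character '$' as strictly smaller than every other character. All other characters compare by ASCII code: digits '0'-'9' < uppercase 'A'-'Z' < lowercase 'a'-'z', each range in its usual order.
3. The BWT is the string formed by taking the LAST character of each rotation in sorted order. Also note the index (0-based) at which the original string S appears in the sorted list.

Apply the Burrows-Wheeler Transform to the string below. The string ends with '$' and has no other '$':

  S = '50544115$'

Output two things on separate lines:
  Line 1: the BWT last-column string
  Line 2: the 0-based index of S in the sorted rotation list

Answer: 5541451$0
7

Derivation:
All 9 rotations (rotation i = S[i:]+S[:i]):
  rot[0] = 50544115$
  rot[1] = 0544115$5
  rot[2] = 544115$50
  rot[3] = 44115$505
  rot[4] = 4115$5054
  rot[5] = 115$50544
  rot[6] = 15$505441
  rot[7] = 5$5054411
  rot[8] = $50544115
Sorted (with $ < everything):
  sorted[0] = $50544115  (last char: '5')
  sorted[1] = 0544115$5  (last char: '5')
  sorted[2] = 115$50544  (last char: '4')
  sorted[3] = 15$505441  (last char: '1')
  sorted[4] = 4115$5054  (last char: '4')
  sorted[5] = 44115$505  (last char: '5')
  sorted[6] = 5$5054411  (last char: '1')
  sorted[7] = 50544115$  (last char: '$')
  sorted[8] = 544115$50  (last char: '0')
Last column: 5541451$0
Original string S is at sorted index 7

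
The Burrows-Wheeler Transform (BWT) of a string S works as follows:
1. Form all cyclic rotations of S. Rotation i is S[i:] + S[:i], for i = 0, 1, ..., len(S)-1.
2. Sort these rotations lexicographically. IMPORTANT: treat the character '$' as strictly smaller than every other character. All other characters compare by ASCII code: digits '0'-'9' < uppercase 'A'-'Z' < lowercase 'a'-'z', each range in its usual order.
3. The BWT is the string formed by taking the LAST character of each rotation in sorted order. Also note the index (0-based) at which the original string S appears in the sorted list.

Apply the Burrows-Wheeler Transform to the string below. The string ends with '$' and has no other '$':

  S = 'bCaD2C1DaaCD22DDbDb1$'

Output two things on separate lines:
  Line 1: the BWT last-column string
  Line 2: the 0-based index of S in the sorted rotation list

Answer: 1bCDD22abCa21bDaCDD$D
19

Derivation:
All 21 rotations (rotation i = S[i:]+S[:i]):
  rot[0] = bCaD2C1DaaCD22DDbDb1$
  rot[1] = CaD2C1DaaCD22DDbDb1$b
  rot[2] = aD2C1DaaCD22DDbDb1$bC
  rot[3] = D2C1DaaCD22DDbDb1$bCa
  rot[4] = 2C1DaaCD22DDbDb1$bCaD
  rot[5] = C1DaaCD22DDbDb1$bCaD2
  rot[6] = 1DaaCD22DDbDb1$bCaD2C
  rot[7] = DaaCD22DDbDb1$bCaD2C1
  rot[8] = aaCD22DDbDb1$bCaD2C1D
  rot[9] = aCD22DDbDb1$bCaD2C1Da
  rot[10] = CD22DDbDb1$bCaD2C1Daa
  rot[11] = D22DDbDb1$bCaD2C1DaaC
  rot[12] = 22DDbDb1$bCaD2C1DaaCD
  rot[13] = 2DDbDb1$bCaD2C1DaaCD2
  rot[14] = DDbDb1$bCaD2C1DaaCD22
  rot[15] = DbDb1$bCaD2C1DaaCD22D
  rot[16] = bDb1$bCaD2C1DaaCD22DD
  rot[17] = Db1$bCaD2C1DaaCD22DDb
  rot[18] = b1$bCaD2C1DaaCD22DDbD
  rot[19] = 1$bCaD2C1DaaCD22DDbDb
  rot[20] = $bCaD2C1DaaCD22DDbDb1
Sorted (with $ < everything):
  sorted[0] = $bCaD2C1DaaCD22DDbDb1  (last char: '1')
  sorted[1] = 1$bCaD2C1DaaCD22DDbDb  (last char: 'b')
  sorted[2] = 1DaaCD22DDbDb1$bCaD2C  (last char: 'C')
  sorted[3] = 22DDbDb1$bCaD2C1DaaCD  (last char: 'D')
  sorted[4] = 2C1DaaCD22DDbDb1$bCaD  (last char: 'D')
  sorted[5] = 2DDbDb1$bCaD2C1DaaCD2  (last char: '2')
  sorted[6] = C1DaaCD22DDbDb1$bCaD2  (last char: '2')
  sorted[7] = CD22DDbDb1$bCaD2C1Daa  (last char: 'a')
  sorted[8] = CaD2C1DaaCD22DDbDb1$b  (last char: 'b')
  sorted[9] = D22DDbDb1$bCaD2C1DaaC  (last char: 'C')
  sorted[10] = D2C1DaaCD22DDbDb1$bCa  (last char: 'a')
  sorted[11] = DDbDb1$bCaD2C1DaaCD22  (last char: '2')
  sorted[12] = DaaCD22DDbDb1$bCaD2C1  (last char: '1')
  sorted[13] = Db1$bCaD2C1DaaCD22DDb  (last char: 'b')
  sorted[14] = DbDb1$bCaD2C1DaaCD22D  (last char: 'D')
  sorted[15] = aCD22DDbDb1$bCaD2C1Da  (last char: 'a')
  sorted[16] = aD2C1DaaCD22DDbDb1$bC  (last char: 'C')
  sorted[17] = aaCD22DDbDb1$bCaD2C1D  (last char: 'D')
  sorted[18] = b1$bCaD2C1DaaCD22DDbD  (last char: 'D')
  sorted[19] = bCaD2C1DaaCD22DDbDb1$  (last char: '$')
  sorted[20] = bDb1$bCaD2C1DaaCD22DD  (last char: 'D')
Last column: 1bCDD22abCa21bDaCDD$D
Original string S is at sorted index 19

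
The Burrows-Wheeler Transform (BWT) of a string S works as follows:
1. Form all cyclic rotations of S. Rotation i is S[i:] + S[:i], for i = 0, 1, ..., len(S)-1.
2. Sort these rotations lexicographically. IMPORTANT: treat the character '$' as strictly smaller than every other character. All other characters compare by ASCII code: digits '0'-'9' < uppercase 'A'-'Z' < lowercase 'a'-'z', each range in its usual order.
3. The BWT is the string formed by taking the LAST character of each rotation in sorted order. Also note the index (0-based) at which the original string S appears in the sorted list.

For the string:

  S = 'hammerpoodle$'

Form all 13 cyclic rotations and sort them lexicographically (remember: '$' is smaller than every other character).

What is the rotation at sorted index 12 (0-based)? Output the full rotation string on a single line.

Answer: rpoodle$hamme

Derivation:
All 13 rotations (rotation i = S[i:]+S[:i]):
  rot[0] = hammerpoodle$
  rot[1] = ammerpoodle$h
  rot[2] = mmerpoodle$ha
  rot[3] = merpoodle$ham
  rot[4] = erpoodle$hamm
  rot[5] = rpoodle$hamme
  rot[6] = poodle$hammer
  rot[7] = oodle$hammerp
  rot[8] = odle$hammerpo
  rot[9] = dle$hammerpoo
  rot[10] = le$hammerpood
  rot[11] = e$hammerpoodl
  rot[12] = $hammerpoodle
Sorted (with $ < everything):
  sorted[0] = $hammerpoodle
  sorted[1] = ammerpoodle$h
  sorted[2] = dle$hammerpoo
  sorted[3] = e$hammerpoodl
  sorted[4] = erpoodle$hamm
  sorted[5] = hammerpoodle$
  sorted[6] = le$hammerpood
  sorted[7] = merpoodle$ham
  sorted[8] = mmerpoodle$ha
  sorted[9] = odle$hammerpo
  sorted[10] = oodle$hammerp
  sorted[11] = poodle$hammer
  sorted[12] = rpoodle$hamme
sorted[12] = rpoodle$hamme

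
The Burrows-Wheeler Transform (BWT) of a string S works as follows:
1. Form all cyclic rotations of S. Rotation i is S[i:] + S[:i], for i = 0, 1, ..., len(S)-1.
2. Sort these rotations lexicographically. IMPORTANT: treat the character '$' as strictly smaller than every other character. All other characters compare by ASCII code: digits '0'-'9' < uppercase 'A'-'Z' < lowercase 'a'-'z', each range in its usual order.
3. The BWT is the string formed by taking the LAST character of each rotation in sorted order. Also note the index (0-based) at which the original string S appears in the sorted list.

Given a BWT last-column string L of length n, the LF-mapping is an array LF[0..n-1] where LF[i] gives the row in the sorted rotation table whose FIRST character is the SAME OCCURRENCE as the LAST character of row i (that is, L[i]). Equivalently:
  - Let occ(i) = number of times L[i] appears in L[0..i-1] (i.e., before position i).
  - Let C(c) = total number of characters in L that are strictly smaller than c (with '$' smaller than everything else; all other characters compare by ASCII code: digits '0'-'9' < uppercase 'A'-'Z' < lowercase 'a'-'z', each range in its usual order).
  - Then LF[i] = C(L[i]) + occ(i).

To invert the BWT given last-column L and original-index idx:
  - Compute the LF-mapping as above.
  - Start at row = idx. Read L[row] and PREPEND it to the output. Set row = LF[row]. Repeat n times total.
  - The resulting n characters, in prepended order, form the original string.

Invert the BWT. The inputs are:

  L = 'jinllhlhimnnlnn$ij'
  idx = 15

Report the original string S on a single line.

LF mapping: 6 3 13 8 9 1 10 2 4 12 14 15 11 16 17 0 5 7
Walk LF starting at row 15, prepending L[row]:
  step 1: row=15, L[15]='$', prepend. Next row=LF[15]=0
  step 2: row=0, L[0]='j', prepend. Next row=LF[0]=6
  step 3: row=6, L[6]='l', prepend. Next row=LF[6]=10
  step 4: row=10, L[10]='n', prepend. Next row=LF[10]=14
  step 5: row=14, L[14]='n', prepend. Next row=LF[14]=17
  step 6: row=17, L[17]='j', prepend. Next row=LF[17]=7
  step 7: row=7, L[7]='h', prepend. Next row=LF[7]=2
  step 8: row=2, L[2]='n', prepend. Next row=LF[2]=13
  step 9: row=13, L[13]='n', prepend. Next row=LF[13]=16
  step 10: row=16, L[16]='i', prepend. Next row=LF[16]=5
  step 11: row=5, L[5]='h', prepend. Next row=LF[5]=1
  step 12: row=1, L[1]='i', prepend. Next row=LF[1]=3
  step 13: row=3, L[3]='l', prepend. Next row=LF[3]=8
  step 14: row=8, L[8]='i', prepend. Next row=LF[8]=4
  step 15: row=4, L[4]='l', prepend. Next row=LF[4]=9
  step 16: row=9, L[9]='m', prepend. Next row=LF[9]=12
  step 17: row=12, L[12]='l', prepend. Next row=LF[12]=11
  step 18: row=11, L[11]='n', prepend. Next row=LF[11]=15
Reversed output: nlmlilihinnhjnnlj$

Answer: nlmlilihinnhjnnlj$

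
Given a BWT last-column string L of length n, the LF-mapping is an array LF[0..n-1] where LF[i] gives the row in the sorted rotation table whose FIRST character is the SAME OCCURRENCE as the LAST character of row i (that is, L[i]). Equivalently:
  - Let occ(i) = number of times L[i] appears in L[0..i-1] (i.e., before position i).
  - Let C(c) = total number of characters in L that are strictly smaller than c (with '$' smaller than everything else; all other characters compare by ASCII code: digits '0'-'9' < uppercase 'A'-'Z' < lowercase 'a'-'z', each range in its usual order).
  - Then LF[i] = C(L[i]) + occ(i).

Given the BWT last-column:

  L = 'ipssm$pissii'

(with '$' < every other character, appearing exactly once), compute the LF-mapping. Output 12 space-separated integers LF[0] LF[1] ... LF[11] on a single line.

Char counts: '$':1, 'i':4, 'm':1, 'p':2, 's':4
C (first-col start): C('$')=0, C('i')=1, C('m')=5, C('p')=6, C('s')=8
L[0]='i': occ=0, LF[0]=C('i')+0=1+0=1
L[1]='p': occ=0, LF[1]=C('p')+0=6+0=6
L[2]='s': occ=0, LF[2]=C('s')+0=8+0=8
L[3]='s': occ=1, LF[3]=C('s')+1=8+1=9
L[4]='m': occ=0, LF[4]=C('m')+0=5+0=5
L[5]='$': occ=0, LF[5]=C('$')+0=0+0=0
L[6]='p': occ=1, LF[6]=C('p')+1=6+1=7
L[7]='i': occ=1, LF[7]=C('i')+1=1+1=2
L[8]='s': occ=2, LF[8]=C('s')+2=8+2=10
L[9]='s': occ=3, LF[9]=C('s')+3=8+3=11
L[10]='i': occ=2, LF[10]=C('i')+2=1+2=3
L[11]='i': occ=3, LF[11]=C('i')+3=1+3=4

Answer: 1 6 8 9 5 0 7 2 10 11 3 4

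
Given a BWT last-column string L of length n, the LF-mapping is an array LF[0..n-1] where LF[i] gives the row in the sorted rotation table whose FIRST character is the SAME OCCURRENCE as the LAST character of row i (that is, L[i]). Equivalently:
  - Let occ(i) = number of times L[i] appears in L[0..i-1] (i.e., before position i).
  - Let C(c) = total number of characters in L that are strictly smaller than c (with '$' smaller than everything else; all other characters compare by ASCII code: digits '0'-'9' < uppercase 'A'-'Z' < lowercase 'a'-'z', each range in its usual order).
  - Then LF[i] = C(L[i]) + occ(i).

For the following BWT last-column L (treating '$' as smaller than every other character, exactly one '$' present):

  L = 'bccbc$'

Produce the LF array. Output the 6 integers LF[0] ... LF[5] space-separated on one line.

Answer: 1 3 4 2 5 0

Derivation:
Char counts: '$':1, 'b':2, 'c':3
C (first-col start): C('$')=0, C('b')=1, C('c')=3
L[0]='b': occ=0, LF[0]=C('b')+0=1+0=1
L[1]='c': occ=0, LF[1]=C('c')+0=3+0=3
L[2]='c': occ=1, LF[2]=C('c')+1=3+1=4
L[3]='b': occ=1, LF[3]=C('b')+1=1+1=2
L[4]='c': occ=2, LF[4]=C('c')+2=3+2=5
L[5]='$': occ=0, LF[5]=C('$')+0=0+0=0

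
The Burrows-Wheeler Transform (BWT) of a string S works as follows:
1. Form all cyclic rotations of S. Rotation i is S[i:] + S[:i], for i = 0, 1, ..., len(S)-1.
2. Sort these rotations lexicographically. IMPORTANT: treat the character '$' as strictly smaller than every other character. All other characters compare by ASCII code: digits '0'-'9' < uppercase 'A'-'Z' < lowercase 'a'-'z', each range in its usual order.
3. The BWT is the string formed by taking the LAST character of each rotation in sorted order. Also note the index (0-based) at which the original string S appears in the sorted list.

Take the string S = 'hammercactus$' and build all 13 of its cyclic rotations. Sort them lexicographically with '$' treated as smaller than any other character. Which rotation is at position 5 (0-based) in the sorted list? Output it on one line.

Answer: ercactus$hamm

Derivation:
All 13 rotations (rotation i = S[i:]+S[:i]):
  rot[0] = hammercactus$
  rot[1] = ammercactus$h
  rot[2] = mmercactus$ha
  rot[3] = mercactus$ham
  rot[4] = ercactus$hamm
  rot[5] = rcactus$hamme
  rot[6] = cactus$hammer
  rot[7] = actus$hammerc
  rot[8] = ctus$hammerca
  rot[9] = tus$hammercac
  rot[10] = us$hammercact
  rot[11] = s$hammercactu
  rot[12] = $hammercactus
Sorted (with $ < everything):
  sorted[0] = $hammercactus
  sorted[1] = actus$hammerc
  sorted[2] = ammercactus$h
  sorted[3] = cactus$hammer
  sorted[4] = ctus$hammerca
  sorted[5] = ercactus$hamm
  sorted[6] = hammercactus$
  sorted[7] = mercactus$ham
  sorted[8] = mmercactus$ha
  sorted[9] = rcactus$hamme
  sorted[10] = s$hammercactu
  sorted[11] = tus$hammercac
  sorted[12] = us$hammercact
sorted[5] = ercactus$hamm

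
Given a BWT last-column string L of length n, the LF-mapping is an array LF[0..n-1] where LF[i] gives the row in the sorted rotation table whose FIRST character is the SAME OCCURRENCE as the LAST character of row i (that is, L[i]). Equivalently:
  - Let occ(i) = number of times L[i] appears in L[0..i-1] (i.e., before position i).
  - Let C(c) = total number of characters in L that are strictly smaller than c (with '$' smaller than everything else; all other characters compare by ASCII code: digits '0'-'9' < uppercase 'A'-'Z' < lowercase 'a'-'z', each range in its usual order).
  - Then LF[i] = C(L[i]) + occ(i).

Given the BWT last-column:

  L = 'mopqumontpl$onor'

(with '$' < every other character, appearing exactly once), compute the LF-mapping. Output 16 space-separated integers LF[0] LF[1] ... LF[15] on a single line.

Answer: 2 6 10 12 15 3 7 4 14 11 1 0 8 5 9 13

Derivation:
Char counts: '$':1, 'l':1, 'm':2, 'n':2, 'o':4, 'p':2, 'q':1, 'r':1, 't':1, 'u':1
C (first-col start): C('$')=0, C('l')=1, C('m')=2, C('n')=4, C('o')=6, C('p')=10, C('q')=12, C('r')=13, C('t')=14, C('u')=15
L[0]='m': occ=0, LF[0]=C('m')+0=2+0=2
L[1]='o': occ=0, LF[1]=C('o')+0=6+0=6
L[2]='p': occ=0, LF[2]=C('p')+0=10+0=10
L[3]='q': occ=0, LF[3]=C('q')+0=12+0=12
L[4]='u': occ=0, LF[4]=C('u')+0=15+0=15
L[5]='m': occ=1, LF[5]=C('m')+1=2+1=3
L[6]='o': occ=1, LF[6]=C('o')+1=6+1=7
L[7]='n': occ=0, LF[7]=C('n')+0=4+0=4
L[8]='t': occ=0, LF[8]=C('t')+0=14+0=14
L[9]='p': occ=1, LF[9]=C('p')+1=10+1=11
L[10]='l': occ=0, LF[10]=C('l')+0=1+0=1
L[11]='$': occ=0, LF[11]=C('$')+0=0+0=0
L[12]='o': occ=2, LF[12]=C('o')+2=6+2=8
L[13]='n': occ=1, LF[13]=C('n')+1=4+1=5
L[14]='o': occ=3, LF[14]=C('o')+3=6+3=9
L[15]='r': occ=0, LF[15]=C('r')+0=13+0=13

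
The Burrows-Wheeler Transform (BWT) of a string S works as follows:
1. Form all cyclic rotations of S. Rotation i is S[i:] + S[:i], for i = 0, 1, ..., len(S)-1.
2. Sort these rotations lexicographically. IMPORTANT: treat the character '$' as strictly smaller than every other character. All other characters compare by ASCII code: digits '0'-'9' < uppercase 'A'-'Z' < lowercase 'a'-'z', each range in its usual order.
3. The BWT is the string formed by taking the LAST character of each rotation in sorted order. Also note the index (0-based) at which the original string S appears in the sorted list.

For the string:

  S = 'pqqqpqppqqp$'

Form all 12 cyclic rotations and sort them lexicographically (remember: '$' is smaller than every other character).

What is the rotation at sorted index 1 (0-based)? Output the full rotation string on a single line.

All 12 rotations (rotation i = S[i:]+S[:i]):
  rot[0] = pqqqpqppqqp$
  rot[1] = qqqpqppqqp$p
  rot[2] = qqpqppqqp$pq
  rot[3] = qpqppqqp$pqq
  rot[4] = pqppqqp$pqqq
  rot[5] = qppqqp$pqqqp
  rot[6] = ppqqp$pqqqpq
  rot[7] = pqqp$pqqqpqp
  rot[8] = qqp$pqqqpqpp
  rot[9] = qp$pqqqpqppq
  rot[10] = p$pqqqpqppqq
  rot[11] = $pqqqpqppqqp
Sorted (with $ < everything):
  sorted[0] = $pqqqpqppqqp
  sorted[1] = p$pqqqpqppqq
  sorted[2] = ppqqp$pqqqpq
  sorted[3] = pqppqqp$pqqq
  sorted[4] = pqqp$pqqqpqp
  sorted[5] = pqqqpqppqqp$
  sorted[6] = qp$pqqqpqppq
  sorted[7] = qppqqp$pqqqp
  sorted[8] = qpqppqqp$pqq
  sorted[9] = qqp$pqqqpqpp
  sorted[10] = qqpqppqqp$pq
  sorted[11] = qqqpqppqqp$p
sorted[1] = p$pqqqpqppqq

Answer: p$pqqqpqppqq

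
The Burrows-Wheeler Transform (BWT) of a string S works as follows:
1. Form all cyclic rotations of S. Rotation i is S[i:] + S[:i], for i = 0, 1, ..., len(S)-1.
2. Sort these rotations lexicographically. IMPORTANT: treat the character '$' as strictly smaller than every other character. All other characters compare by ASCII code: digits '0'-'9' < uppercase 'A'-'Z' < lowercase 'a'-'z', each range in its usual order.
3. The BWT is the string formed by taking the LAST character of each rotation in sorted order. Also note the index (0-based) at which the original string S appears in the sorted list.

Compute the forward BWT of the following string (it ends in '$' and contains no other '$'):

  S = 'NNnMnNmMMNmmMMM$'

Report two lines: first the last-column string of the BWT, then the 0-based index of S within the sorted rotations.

All 16 rotations (rotation i = S[i:]+S[:i]):
  rot[0] = NNnMnNmMMNmmMMM$
  rot[1] = NnMnNmMMNmmMMM$N
  rot[2] = nMnNmMMNmmMMM$NN
  rot[3] = MnNmMMNmmMMM$NNn
  rot[4] = nNmMMNmmMMM$NNnM
  rot[5] = NmMMNmmMMM$NNnMn
  rot[6] = mMMNmmMMM$NNnMnN
  rot[7] = MMNmmMMM$NNnMnNm
  rot[8] = MNmmMMM$NNnMnNmM
  rot[9] = NmmMMM$NNnMnNmMM
  rot[10] = mmMMM$NNnMnNmMMN
  rot[11] = mMMM$NNnMnNmMMNm
  rot[12] = MMM$NNnMnNmMMNmm
  rot[13] = MM$NNnMnNmMMNmmM
  rot[14] = M$NNnMnNmMMNmmMM
  rot[15] = $NNnMnNmMMNmmMMM
Sorted (with $ < everything):
  sorted[0] = $NNnMnNmMMNmmMMM  (last char: 'M')
  sorted[1] = M$NNnMnNmMMNmmMM  (last char: 'M')
  sorted[2] = MM$NNnMnNmMMNmmM  (last char: 'M')
  sorted[3] = MMM$NNnMnNmMMNmm  (last char: 'm')
  sorted[4] = MMNmmMMM$NNnMnNm  (last char: 'm')
  sorted[5] = MNmmMMM$NNnMnNmM  (last char: 'M')
  sorted[6] = MnNmMMNmmMMM$NNn  (last char: 'n')
  sorted[7] = NNnMnNmMMNmmMMM$  (last char: '$')
  sorted[8] = NmMMNmmMMM$NNnMn  (last char: 'n')
  sorted[9] = NmmMMM$NNnMnNmMM  (last char: 'M')
  sorted[10] = NnMnNmMMNmmMMM$N  (last char: 'N')
  sorted[11] = mMMM$NNnMnNmMMNm  (last char: 'm')
  sorted[12] = mMMNmmMMM$NNnMnN  (last char: 'N')
  sorted[13] = mmMMM$NNnMnNmMMN  (last char: 'N')
  sorted[14] = nMnNmMMNmmMMM$NN  (last char: 'N')
  sorted[15] = nNmMMNmmMMM$NNnM  (last char: 'M')
Last column: MMMmmMn$nMNmNNNM
Original string S is at sorted index 7

Answer: MMMmmMn$nMNmNNNM
7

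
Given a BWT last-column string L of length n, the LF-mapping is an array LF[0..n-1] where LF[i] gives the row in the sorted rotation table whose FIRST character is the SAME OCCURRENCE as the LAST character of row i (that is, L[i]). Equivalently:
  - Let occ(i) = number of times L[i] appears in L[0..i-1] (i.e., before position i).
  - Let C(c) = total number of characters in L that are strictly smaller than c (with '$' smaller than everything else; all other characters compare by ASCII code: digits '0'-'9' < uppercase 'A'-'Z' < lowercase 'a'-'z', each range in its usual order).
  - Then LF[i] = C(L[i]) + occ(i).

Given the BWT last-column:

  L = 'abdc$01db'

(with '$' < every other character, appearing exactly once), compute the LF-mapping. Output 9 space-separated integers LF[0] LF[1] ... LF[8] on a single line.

Answer: 3 4 7 6 0 1 2 8 5

Derivation:
Char counts: '$':1, '0':1, '1':1, 'a':1, 'b':2, 'c':1, 'd':2
C (first-col start): C('$')=0, C('0')=1, C('1')=2, C('a')=3, C('b')=4, C('c')=6, C('d')=7
L[0]='a': occ=0, LF[0]=C('a')+0=3+0=3
L[1]='b': occ=0, LF[1]=C('b')+0=4+0=4
L[2]='d': occ=0, LF[2]=C('d')+0=7+0=7
L[3]='c': occ=0, LF[3]=C('c')+0=6+0=6
L[4]='$': occ=0, LF[4]=C('$')+0=0+0=0
L[5]='0': occ=0, LF[5]=C('0')+0=1+0=1
L[6]='1': occ=0, LF[6]=C('1')+0=2+0=2
L[7]='d': occ=1, LF[7]=C('d')+1=7+1=8
L[8]='b': occ=1, LF[8]=C('b')+1=4+1=5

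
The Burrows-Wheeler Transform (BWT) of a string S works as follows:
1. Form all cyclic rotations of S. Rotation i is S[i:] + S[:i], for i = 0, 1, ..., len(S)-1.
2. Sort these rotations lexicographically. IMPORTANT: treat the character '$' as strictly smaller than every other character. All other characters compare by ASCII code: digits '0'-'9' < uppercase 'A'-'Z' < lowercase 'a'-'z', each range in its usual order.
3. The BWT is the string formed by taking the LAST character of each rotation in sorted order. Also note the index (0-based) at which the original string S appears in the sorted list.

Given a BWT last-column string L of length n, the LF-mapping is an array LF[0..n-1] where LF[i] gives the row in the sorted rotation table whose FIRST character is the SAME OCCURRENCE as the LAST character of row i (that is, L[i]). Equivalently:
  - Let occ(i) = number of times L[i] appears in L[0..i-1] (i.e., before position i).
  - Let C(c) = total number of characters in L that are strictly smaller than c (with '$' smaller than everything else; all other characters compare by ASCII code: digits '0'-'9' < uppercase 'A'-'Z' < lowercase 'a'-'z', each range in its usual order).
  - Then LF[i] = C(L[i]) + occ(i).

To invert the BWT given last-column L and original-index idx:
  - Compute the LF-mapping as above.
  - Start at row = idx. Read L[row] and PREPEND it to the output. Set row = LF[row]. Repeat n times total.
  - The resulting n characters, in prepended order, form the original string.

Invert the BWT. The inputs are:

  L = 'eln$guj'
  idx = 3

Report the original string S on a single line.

LF mapping: 1 4 5 0 2 6 3
Walk LF starting at row 3, prepending L[row]:
  step 1: row=3, L[3]='$', prepend. Next row=LF[3]=0
  step 2: row=0, L[0]='e', prepend. Next row=LF[0]=1
  step 3: row=1, L[1]='l', prepend. Next row=LF[1]=4
  step 4: row=4, L[4]='g', prepend. Next row=LF[4]=2
  step 5: row=2, L[2]='n', prepend. Next row=LF[2]=5
  step 6: row=5, L[5]='u', prepend. Next row=LF[5]=6
  step 7: row=6, L[6]='j', prepend. Next row=LF[6]=3
Reversed output: jungle$

Answer: jungle$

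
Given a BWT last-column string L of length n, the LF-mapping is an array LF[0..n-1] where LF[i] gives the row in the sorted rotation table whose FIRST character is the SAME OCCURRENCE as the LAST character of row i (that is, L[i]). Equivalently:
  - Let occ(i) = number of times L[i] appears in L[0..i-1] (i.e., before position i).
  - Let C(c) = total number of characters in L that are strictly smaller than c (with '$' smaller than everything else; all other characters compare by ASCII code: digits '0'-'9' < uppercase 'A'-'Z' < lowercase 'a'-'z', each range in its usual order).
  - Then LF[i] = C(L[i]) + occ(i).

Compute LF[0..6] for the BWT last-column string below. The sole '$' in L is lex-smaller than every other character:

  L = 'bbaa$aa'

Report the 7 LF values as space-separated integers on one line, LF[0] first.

Answer: 5 6 1 2 0 3 4

Derivation:
Char counts: '$':1, 'a':4, 'b':2
C (first-col start): C('$')=0, C('a')=1, C('b')=5
L[0]='b': occ=0, LF[0]=C('b')+0=5+0=5
L[1]='b': occ=1, LF[1]=C('b')+1=5+1=6
L[2]='a': occ=0, LF[2]=C('a')+0=1+0=1
L[3]='a': occ=1, LF[3]=C('a')+1=1+1=2
L[4]='$': occ=0, LF[4]=C('$')+0=0+0=0
L[5]='a': occ=2, LF[5]=C('a')+2=1+2=3
L[6]='a': occ=3, LF[6]=C('a')+3=1+3=4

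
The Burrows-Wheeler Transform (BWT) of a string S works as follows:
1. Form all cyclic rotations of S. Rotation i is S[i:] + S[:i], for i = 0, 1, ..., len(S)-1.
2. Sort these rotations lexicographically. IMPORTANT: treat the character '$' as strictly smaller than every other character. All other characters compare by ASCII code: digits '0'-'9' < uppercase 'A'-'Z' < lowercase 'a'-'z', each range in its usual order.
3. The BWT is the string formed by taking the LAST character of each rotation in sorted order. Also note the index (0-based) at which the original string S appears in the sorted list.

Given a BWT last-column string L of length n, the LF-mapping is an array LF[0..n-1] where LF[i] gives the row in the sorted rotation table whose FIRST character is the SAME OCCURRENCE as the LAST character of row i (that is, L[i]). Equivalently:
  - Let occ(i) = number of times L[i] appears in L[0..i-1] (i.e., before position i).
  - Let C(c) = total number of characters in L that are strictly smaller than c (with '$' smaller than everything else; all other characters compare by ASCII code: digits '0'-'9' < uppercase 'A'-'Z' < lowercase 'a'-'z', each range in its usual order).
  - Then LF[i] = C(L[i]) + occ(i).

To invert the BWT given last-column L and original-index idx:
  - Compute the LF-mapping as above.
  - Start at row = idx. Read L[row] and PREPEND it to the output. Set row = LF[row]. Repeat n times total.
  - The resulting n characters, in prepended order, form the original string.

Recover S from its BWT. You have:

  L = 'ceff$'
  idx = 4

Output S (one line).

Answer: ffec$

Derivation:
LF mapping: 1 2 3 4 0
Walk LF starting at row 4, prepending L[row]:
  step 1: row=4, L[4]='$', prepend. Next row=LF[4]=0
  step 2: row=0, L[0]='c', prepend. Next row=LF[0]=1
  step 3: row=1, L[1]='e', prepend. Next row=LF[1]=2
  step 4: row=2, L[2]='f', prepend. Next row=LF[2]=3
  step 5: row=3, L[3]='f', prepend. Next row=LF[3]=4
Reversed output: ffec$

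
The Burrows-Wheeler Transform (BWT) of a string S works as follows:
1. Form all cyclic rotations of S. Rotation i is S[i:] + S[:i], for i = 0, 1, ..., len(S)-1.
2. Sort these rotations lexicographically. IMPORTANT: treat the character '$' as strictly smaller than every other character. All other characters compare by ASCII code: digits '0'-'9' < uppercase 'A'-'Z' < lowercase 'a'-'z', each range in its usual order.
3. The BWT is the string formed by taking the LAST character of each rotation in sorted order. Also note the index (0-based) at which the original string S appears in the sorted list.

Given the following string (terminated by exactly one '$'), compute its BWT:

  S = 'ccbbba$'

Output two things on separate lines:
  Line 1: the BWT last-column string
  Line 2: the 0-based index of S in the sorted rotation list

Answer: abbbcc$
6

Derivation:
All 7 rotations (rotation i = S[i:]+S[:i]):
  rot[0] = ccbbba$
  rot[1] = cbbba$c
  rot[2] = bbba$cc
  rot[3] = bba$ccb
  rot[4] = ba$ccbb
  rot[5] = a$ccbbb
  rot[6] = $ccbbba
Sorted (with $ < everything):
  sorted[0] = $ccbbba  (last char: 'a')
  sorted[1] = a$ccbbb  (last char: 'b')
  sorted[2] = ba$ccbb  (last char: 'b')
  sorted[3] = bba$ccb  (last char: 'b')
  sorted[4] = bbba$cc  (last char: 'c')
  sorted[5] = cbbba$c  (last char: 'c')
  sorted[6] = ccbbba$  (last char: '$')
Last column: abbbcc$
Original string S is at sorted index 6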